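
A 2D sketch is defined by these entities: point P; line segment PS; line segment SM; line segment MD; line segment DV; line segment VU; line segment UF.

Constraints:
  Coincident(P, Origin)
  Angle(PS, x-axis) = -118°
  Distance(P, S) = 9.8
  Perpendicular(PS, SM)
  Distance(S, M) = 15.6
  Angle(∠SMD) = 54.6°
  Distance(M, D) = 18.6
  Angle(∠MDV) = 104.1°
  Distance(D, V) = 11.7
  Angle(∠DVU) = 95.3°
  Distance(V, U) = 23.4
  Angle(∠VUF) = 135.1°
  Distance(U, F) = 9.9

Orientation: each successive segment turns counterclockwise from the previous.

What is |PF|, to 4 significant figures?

27.71

P is at the origin; PS runs at -118.0° with length 9.8, so S = (-4.601, -8.653). PS is perpendicular to SM, so SM runs at -28.00°; with |SM| = 15.6, M = (9.173, -15.98). ∠SMD = 54.6° gives MD at 97.40° from the x-axis; with |MD| = 18.6, D = (6.778, 2.468). ∠MDV = 104.1° gives DV at 173.3° from the x-axis; with |DV| = 11.7, V = (-4.843, 3.833). ∠DVU = 95.3° gives VU at -102.0° from the x-axis; with |VU| = 23.4, U = (-9.708, -19.06). ∠VUF = 135.1° gives UF at -57.10° from the x-axis; with |UF| = 9.9, F = (-4.330, -27.37). Then |PF| = |F − P| = 27.71.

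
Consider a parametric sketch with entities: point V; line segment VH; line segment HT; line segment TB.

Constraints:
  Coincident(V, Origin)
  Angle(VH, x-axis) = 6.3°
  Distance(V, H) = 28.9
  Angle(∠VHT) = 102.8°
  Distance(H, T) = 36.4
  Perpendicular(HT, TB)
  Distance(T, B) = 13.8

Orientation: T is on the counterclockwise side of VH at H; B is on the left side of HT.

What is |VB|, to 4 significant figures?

45.15

V is at the origin; VH runs at 6.3° with length 28.9, so H = 28.9·(cos 6.3°, sin 6.3°) = (28.73, 3.171). ∠VHT = 102.8°, so HT runs at 6.3° + (180° − 102.8°) = 83.50° from the x-axis; with |HT| = 36.4, T = H + 36.4·(cos 83.50°, sin 83.50°) = (32.85, 39.34). The perpendicularity gives TB at right angles to HT; with |TB| = 13.8 on the left of HT, B = T + 13.8·(-0.9936, 0.1132) = (19.13, 40.90). Then |VB| = |B − V| = 45.15.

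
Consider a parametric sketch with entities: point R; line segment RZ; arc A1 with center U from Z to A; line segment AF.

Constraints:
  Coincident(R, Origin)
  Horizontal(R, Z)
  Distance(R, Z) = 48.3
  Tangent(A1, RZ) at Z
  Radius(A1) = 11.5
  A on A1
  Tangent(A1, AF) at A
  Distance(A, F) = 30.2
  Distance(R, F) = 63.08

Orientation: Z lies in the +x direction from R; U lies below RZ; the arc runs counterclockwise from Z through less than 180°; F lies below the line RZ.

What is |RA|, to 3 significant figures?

40.0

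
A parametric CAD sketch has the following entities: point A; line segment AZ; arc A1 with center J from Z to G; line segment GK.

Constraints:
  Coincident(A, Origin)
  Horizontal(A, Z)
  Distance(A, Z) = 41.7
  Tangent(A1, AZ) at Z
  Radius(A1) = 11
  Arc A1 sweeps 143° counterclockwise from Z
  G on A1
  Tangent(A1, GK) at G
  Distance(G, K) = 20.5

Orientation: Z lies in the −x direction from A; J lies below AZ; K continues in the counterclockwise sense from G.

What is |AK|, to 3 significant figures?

45.3

On A1, Z sits at bearing 90° from J; a 143° counterclockwise sweep puts G at bearing 233°, so G = J + 11.0·(cos 233°, sin 233°) = (-48.3, -19.8). Tangency of A1 to GK means the radius JG is perpendicular to GK, so GK runs along (−sin 233°, cos 233°); with |GK| = 20.5, K = (-31.9, -32.1). Then |AK| = |K − A| = 45.3.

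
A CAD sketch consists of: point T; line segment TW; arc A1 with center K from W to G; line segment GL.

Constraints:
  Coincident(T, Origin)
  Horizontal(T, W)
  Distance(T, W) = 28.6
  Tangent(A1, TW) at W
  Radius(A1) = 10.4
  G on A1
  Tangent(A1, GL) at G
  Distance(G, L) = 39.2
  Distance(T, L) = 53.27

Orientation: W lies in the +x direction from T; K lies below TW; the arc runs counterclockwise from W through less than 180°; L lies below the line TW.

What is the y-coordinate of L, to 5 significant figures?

-49.789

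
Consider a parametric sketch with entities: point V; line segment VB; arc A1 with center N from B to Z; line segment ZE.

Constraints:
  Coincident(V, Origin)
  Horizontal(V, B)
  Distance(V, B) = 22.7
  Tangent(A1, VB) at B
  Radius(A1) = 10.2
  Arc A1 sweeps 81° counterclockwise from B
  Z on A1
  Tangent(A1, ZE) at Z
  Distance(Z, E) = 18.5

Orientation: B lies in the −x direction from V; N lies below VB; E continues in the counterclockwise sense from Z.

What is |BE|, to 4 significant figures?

29.84

V is at the origin; V and B share the same y with |VB| = 22.7 and B on the −x side, so B = (-22.70, 0.000). A1 meets VB tangentially, so NB is at right angles to VB, so N = B + (0, -10.2) = (-22.70, -10.20). On A1, B sits at bearing 90° from N; an 81° counterclockwise sweep puts Z at bearing 171°, so Z = N + 10.2·(cos 171°, sin 171°) = (-32.77, -8.604). Tangency of A1 to ZE means the radius NZ is perpendicular to ZE, so ZE runs along (−sin 171°, cos 171°); with |ZE| = 18.5, E = (-35.67, -26.88). Then |BE| = |E − B| = 29.84.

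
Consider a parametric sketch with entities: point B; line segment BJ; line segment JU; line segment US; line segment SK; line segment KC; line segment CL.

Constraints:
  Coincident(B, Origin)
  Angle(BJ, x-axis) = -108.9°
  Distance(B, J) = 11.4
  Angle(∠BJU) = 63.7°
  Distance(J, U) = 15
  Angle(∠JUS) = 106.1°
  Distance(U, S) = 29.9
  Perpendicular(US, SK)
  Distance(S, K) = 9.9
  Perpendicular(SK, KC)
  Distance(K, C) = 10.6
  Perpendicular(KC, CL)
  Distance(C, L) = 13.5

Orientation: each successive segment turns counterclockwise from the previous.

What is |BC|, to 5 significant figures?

12.491

US is perpendicular to SK, so SK runs at 171.30°; with |SK| = 9.9, K = (5.9190, 22.200). SK is perpendicular to KC, so KC runs at -98.700°; with |KC| = 10.6, C = (4.3157, 11.722). Then |BC| = |C − B| = 12.491.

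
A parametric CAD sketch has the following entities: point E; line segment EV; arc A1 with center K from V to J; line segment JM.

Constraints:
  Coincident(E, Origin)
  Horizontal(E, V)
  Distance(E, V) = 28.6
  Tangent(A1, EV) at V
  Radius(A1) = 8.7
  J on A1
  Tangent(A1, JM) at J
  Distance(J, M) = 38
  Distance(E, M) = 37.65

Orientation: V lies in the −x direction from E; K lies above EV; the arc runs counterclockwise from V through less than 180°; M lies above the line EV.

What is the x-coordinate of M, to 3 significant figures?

-2.41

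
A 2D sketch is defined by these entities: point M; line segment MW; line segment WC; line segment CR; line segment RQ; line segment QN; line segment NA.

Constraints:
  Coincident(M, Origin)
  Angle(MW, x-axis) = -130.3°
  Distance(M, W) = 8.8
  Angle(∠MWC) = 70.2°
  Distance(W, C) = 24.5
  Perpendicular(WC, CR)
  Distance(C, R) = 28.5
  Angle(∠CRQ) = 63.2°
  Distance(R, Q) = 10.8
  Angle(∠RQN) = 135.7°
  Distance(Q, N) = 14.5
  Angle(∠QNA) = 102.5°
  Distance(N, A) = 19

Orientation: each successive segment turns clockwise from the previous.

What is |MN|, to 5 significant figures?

7.3656

M is at the origin; MW runs at -130.3° with length 8.8, so W = (-5.6918, -6.7115). ∠MWC = 70.2° gives WC at 119.90° from the x-axis; with |WC| = 24.5, C = (-17.905, 14.527). WC ⟂ CR, so CR runs at 29.900°; with |CR| = 28.5, R = (6.8019, 28.734). ∠CRQ = 63.2° gives RQ at -86.900° from the x-axis; with |RQ| = 10.8, Q = (7.3859, 17.950). ∠RQN = 135.7° gives QN at -131.20° from the x-axis; with |QN| = 14.5, N = (-2.1651, 7.0402). Then |MN| = |N − M| = 7.3656.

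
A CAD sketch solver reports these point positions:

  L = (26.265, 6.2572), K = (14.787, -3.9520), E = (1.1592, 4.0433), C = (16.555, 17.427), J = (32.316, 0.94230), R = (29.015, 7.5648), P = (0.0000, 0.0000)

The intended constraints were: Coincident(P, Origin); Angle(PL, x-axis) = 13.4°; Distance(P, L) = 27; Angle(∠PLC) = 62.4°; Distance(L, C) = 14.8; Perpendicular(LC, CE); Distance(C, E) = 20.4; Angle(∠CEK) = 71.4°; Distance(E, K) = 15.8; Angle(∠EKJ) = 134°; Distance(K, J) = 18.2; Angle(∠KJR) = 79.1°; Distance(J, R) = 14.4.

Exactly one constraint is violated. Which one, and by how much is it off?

Distance(J, R) = 14.4 — off by 7.00.

P = (0.00, 0.00) ✓; PL at 13.40° ✓; |PL| = 27.00 ✓; ∠PLC = 62.40° ✓; |LC| = 14.80 ✓; ∠(LC, CE) = 90.00° ✓; |CE| = 20.40 ✓; ∠CEK = 71.40° ✓; |EK| = 15.80 ✓; ∠EKJ = 134.0° ✓; |KJ| = 18.20 ✓; ∠KJR = 79.11° ✓; |JR| = 7.400 ✗.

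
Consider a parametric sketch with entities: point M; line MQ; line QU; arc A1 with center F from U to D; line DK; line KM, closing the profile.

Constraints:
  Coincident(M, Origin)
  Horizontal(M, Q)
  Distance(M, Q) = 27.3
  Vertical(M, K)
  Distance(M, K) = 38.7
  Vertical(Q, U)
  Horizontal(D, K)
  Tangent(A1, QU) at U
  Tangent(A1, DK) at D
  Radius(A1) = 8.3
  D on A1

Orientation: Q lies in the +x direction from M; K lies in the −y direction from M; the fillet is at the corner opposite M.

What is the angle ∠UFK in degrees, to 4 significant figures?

156.4°

M is at the origin; M and Q share the same y with |MQ| = 27.3 and Q on the +x side, so Q = (27.30, 0.000). MK is vertical with |MK| = 38.7 and K on the −y side, so K = (0.000, -38.70). The virtual corner opposite M is at (27.30, -38.70). Since A1 is tangent to QU there, FU ⟂ QU and tangency of A1 to DK means the radius FD is perpendicular to DK, with radius 8.3, so the center F sits 8.3 in from both sides at F = (19.00, -30.40). That places the tangent points at U = (27.30, -30.40) on QU and D = (19.00, -38.70) on DK. Then cos ∠UFK = FU·FK / (|FU||FK|), giving 156.4°.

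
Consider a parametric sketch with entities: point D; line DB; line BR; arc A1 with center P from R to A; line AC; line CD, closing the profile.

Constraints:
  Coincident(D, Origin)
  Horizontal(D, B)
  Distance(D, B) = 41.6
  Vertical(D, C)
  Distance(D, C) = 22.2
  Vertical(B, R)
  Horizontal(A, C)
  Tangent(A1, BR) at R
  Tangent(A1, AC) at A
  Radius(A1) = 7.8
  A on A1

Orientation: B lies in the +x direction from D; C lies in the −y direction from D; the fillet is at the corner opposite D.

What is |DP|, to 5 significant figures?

36.740

D is at the origin; DB is horizontal with |DB| = 41.6 and B on the +x side, so B = (41.600, 0.0000). D and C share the same x with |DC| = 22.2 and C on the −y side, so C = (0.0000, -22.200). The virtual corner opposite D is at (41.600, -22.200). Since A1 is tangent to BR there, PR ⟂ BR and since A1 is tangent to AC there, PA ⟂ AC, with radius 7.8, so the center P sits 7.8 in from both sides at P = (33.800, -14.400). Then |DP| = |P − D| = 36.740.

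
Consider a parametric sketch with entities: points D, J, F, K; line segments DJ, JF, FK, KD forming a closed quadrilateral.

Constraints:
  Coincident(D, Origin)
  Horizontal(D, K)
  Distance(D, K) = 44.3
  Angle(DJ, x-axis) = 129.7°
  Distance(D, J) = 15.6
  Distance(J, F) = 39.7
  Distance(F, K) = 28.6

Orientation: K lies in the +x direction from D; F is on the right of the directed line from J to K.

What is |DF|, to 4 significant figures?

24.38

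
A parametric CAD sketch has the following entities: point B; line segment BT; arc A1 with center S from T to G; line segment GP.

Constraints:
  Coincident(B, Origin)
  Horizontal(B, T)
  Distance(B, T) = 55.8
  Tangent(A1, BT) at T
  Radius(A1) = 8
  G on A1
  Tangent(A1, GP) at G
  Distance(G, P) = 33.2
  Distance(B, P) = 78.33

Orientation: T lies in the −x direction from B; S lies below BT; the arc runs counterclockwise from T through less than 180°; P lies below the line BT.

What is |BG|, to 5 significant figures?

64.157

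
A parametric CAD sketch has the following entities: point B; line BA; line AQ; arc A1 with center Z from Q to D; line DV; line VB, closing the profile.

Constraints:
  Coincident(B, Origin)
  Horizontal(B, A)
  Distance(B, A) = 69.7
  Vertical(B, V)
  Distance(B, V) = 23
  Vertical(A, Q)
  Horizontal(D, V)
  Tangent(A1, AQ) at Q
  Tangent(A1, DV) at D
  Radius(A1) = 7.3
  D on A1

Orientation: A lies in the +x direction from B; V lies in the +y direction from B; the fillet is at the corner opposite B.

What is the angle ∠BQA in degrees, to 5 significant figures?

77.306°

B is at the origin; B and A share the same y with |BA| = 69.7 and A on the +x side, so A = (69.700, 0.0000). BV is vertical with |BV| = 23.0 and V on the +y side, so V = (0.0000, 23.000). The virtual corner opposite B is at (69.700, 23.000). Since A1 is tangent to AQ there, ZQ ⟂ AQ and since A1 is tangent to DV there, ZD ⟂ DV, with radius 7.3, so the center Z sits 7.3 in from both sides at Z = (62.400, 15.700). That places the tangent points at Q = (69.700, 15.700) on AQ and D = (62.400, 23.000) on DV. Then cos ∠BQA = QB·QA / (|QB||QA|), giving 77.306°.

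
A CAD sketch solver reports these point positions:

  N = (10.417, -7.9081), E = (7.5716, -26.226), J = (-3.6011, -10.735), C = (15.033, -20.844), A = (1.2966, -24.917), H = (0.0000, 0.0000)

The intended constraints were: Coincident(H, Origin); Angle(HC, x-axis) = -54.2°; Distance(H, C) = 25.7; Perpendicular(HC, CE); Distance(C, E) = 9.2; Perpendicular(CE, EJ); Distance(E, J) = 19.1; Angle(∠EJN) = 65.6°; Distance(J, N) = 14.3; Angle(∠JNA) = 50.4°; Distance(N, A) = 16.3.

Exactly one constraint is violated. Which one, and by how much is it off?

Distance(N, A) = 16.3 — off by 3.00.

H = (0.00, 0.00) ✓; HC at -54.20° ✓; |HC| = 25.70 ✓; ∠(HC, CE) = 90.00° ✓; |CE| = 9.200 ✓; ∠(CE, EJ) = 90.00° ✓; |EJ| = 19.10 ✓; ∠EJN = 65.60° ✓; |JN| = 14.30 ✓; ∠JNA = 50.40° ✓; |NA| = 19.30 ✗.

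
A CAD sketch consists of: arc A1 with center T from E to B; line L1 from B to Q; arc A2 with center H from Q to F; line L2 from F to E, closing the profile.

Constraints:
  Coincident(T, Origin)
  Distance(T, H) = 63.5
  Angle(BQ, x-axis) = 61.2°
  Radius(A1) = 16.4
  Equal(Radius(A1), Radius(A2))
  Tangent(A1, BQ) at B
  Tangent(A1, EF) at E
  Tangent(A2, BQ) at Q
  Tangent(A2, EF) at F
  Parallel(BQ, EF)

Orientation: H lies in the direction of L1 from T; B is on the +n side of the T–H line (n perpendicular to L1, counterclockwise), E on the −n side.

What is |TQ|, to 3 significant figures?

65.6

Tangency of A1 to both parallel lines with radius 16.4 puts B and E at T ± 16.4·n: B = (-14.4, 7.90), E = (14.4, -7.90). Equal radii place Q and F the same way about H: Q = H + 16.4·n = (16.2, 63.5), F = H − 16.4·n = (45.0, 47.7). Then |TQ| = |Q − T| = 65.6.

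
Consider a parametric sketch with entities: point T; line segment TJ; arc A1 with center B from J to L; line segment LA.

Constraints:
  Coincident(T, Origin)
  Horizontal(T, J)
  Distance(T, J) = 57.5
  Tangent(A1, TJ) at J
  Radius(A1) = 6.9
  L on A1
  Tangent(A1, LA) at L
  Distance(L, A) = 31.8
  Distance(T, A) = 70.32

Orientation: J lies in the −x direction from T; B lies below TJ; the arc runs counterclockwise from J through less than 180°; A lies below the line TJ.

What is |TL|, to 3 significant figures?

64.8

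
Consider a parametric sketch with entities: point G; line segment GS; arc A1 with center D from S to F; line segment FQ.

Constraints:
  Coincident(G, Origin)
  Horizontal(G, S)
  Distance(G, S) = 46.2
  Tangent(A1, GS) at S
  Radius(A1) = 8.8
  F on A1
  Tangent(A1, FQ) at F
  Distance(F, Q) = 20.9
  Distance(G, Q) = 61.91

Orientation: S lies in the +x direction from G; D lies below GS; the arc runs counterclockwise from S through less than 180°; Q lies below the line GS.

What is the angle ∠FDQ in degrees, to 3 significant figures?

67.2°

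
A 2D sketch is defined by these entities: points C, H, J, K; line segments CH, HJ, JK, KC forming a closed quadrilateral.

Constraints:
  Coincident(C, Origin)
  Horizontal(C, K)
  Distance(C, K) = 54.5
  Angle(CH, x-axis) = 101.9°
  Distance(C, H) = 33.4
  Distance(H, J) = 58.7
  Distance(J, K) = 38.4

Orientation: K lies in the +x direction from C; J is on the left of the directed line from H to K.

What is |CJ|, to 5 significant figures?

64.208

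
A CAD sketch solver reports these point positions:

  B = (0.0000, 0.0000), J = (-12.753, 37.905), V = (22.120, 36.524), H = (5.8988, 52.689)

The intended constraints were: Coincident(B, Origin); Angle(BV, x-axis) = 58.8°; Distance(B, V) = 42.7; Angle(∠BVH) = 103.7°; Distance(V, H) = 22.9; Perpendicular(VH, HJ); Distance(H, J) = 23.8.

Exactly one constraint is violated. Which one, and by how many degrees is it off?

Perpendicular(VH, HJ) — off by 6.70°.

B = (0.00, 0.00) ✓; BV at 58.80° ✓; |BV| = 42.70 ✓; ∠BVH = 103.7° ✓; |VH| = 22.90 ✓; ∠(VH, HJ) = 83.30° ✗; |HJ| = 23.80 ✓.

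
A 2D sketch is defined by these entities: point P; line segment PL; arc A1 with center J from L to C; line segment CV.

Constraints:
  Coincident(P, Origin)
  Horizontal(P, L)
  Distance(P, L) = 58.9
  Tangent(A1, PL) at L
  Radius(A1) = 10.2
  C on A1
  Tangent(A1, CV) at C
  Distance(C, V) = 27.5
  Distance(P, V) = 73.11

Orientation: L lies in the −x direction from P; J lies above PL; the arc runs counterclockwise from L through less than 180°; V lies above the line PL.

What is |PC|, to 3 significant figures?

51.8

Checks: P = (0.00, 0.00) ✓; |JC| = 10.20 ✓; ∠(JC, CV) = 90.00° ✓; |CV| = 27.50 ✓; |PV| = 73.11 ✓.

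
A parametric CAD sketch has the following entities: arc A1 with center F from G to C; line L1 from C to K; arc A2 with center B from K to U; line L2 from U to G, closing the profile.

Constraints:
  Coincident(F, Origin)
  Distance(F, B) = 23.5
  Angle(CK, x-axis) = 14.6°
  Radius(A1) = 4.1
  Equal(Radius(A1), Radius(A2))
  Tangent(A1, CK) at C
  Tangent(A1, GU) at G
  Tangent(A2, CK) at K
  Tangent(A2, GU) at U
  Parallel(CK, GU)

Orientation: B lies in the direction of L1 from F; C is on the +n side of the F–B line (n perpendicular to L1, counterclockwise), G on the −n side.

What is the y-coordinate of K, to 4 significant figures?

9.891

The slot axis is L1's direction at 14.6°, so u = (cos 14.6°, sin 14.6°) = (0.9677, 0.2521) and n = (−sin 14.6°, cos 14.6°) = (-0.2521, 0.9677). F is at the origin and B lies 23.5 along u from F, so B = 23.5·u = (22.74, 5.924). Tangency of A1 to both parallel lines with radius 4.1 puts C and G at F ± 4.1·n: C = (-1.033, 3.968), G = (1.033, -3.968). Equal radii place K and U the same way about B: K = B + 4.1·n = (21.71, 9.891), U = B − 4.1·n = (23.77, 1.956). So K.y = 9.891.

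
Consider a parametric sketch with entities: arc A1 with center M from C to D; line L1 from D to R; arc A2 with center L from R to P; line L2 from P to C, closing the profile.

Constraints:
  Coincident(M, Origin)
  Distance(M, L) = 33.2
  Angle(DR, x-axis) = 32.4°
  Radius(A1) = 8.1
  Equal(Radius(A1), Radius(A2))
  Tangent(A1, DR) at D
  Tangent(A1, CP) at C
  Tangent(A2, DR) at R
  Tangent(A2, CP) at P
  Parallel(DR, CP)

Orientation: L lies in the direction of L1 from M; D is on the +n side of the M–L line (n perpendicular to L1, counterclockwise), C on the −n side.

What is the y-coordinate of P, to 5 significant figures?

10.950

The slot axis is L1's direction at 32.4°, so u = (cos 32.4°, sin 32.4°) = (0.84433, 0.53583) and n = (−sin 32.4°, cos 32.4°) = (-0.53583, 0.84433). M is at the origin and L lies 33.2 along u from M, so L = 33.2·u = (28.032, 17.789). Tangency of A1 to both parallel lines with radius 8.1 puts D and C at M ± 8.1·n: D = (-4.3402, 6.8391), C = (4.3402, -6.8391). Equal radii place R and P the same way about L: R = L + 8.1·n = (23.691, 24.629), P = L − 8.1·n = (32.372, 10.950). So P.y = 10.950.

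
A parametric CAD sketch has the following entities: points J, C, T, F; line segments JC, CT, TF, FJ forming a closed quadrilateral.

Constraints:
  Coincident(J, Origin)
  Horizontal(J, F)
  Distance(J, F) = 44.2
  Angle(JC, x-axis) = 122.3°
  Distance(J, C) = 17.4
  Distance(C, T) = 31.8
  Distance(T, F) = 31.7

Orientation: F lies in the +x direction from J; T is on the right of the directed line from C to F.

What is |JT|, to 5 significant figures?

15.392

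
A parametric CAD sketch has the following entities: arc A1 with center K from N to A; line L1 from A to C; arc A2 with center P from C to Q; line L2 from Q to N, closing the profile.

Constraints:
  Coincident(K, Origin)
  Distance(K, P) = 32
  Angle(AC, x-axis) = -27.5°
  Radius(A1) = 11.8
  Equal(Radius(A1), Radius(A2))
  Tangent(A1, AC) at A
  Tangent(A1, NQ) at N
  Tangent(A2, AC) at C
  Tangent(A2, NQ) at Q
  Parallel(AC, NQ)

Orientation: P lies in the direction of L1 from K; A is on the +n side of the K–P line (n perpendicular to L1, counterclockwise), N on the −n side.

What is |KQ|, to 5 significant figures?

34.106

Tangency of A1 to both parallel lines with radius 11.8 puts A and N at K ± 11.8·n: A = (5.4486, 10.467), N = (-5.4486, -10.467). Equal radii place C and Q the same way about P: C = P + 11.8·n = (33.833, -4.3092), Q = P − 11.8·n = (22.936, -25.243). Then |KQ| = |Q − K| = 34.106.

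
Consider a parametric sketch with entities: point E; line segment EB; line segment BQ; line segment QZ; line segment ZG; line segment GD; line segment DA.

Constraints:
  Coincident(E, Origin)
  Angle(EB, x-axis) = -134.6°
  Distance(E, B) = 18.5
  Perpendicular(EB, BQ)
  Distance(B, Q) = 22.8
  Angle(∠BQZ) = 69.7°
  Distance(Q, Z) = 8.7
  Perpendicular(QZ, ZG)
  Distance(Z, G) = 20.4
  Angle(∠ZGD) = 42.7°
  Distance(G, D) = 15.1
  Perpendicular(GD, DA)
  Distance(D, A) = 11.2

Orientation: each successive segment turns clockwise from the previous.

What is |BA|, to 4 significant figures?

19.71

E is at the origin; EB runs at -134.6° with length 18.5, so B = (-12.99, -13.17). EB is perpendicular to BQ, so BQ runs at 135.4°; with |BQ| = 22.8, Q = (-29.22, 2.837). ∠BQZ = 69.7° gives QZ at 25.10° from the x-axis; with |QZ| = 8.7, Z = (-21.35, 6.527). The perpendicularity gives ZG at right angles to QZ, so ZG runs at -64.90°; with |ZG| = 20.4, G = (-12.69, -11.95). ∠ZGD = 42.7° gives GD at 157.8° from the x-axis; with |GD| = 15.1, D = (-26.67, -6.241). The perpendicularity gives DA at right angles to GD, so DA runs at 67.80°; with |DA| = 11.2, A = (-22.44, 4.129). Then |BA| = |A − B| = 19.71.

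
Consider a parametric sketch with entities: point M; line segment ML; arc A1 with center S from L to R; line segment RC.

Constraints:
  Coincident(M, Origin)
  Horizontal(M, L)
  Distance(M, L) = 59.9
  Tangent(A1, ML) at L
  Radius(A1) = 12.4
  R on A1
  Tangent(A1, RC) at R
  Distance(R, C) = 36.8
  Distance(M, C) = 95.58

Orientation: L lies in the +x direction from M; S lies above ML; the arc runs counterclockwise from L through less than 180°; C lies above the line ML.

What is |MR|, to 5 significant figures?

71.546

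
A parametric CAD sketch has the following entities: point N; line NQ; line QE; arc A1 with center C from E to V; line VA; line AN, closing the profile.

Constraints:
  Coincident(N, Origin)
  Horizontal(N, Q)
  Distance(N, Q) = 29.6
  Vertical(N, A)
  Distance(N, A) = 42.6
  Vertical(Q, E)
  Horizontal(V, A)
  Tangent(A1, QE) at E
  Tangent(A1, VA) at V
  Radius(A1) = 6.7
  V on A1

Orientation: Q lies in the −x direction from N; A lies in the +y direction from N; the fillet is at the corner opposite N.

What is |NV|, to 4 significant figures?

48.36

N is at the origin; NQ is horizontal with |NQ| = 29.6 and Q on the −x side, so Q = (-29.60, 0.000). NA is vertical with |NA| = 42.6 and A on the +y side, so A = (0.000, 42.60). The virtual corner opposite N is at (-29.60, 42.60). A1 meets QE tangentially, so CE is at right angles to QE and tangency of A1 to VA means the radius CV is perpendicular to VA, with radius 6.7, so the center C sits 6.7 in from both sides at C = (-22.90, 35.90). That places the tangent points at E = (-29.60, 35.90) on QE and V = (-22.90, 42.60) on VA. Then |NV| = |V − N| = 48.36.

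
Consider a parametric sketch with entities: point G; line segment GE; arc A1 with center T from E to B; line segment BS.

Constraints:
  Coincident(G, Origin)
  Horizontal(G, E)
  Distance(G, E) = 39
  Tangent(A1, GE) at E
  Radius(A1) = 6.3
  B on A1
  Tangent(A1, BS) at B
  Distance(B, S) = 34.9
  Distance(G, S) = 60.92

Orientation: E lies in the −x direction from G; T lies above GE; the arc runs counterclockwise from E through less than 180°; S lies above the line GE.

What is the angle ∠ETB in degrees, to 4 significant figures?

109.6°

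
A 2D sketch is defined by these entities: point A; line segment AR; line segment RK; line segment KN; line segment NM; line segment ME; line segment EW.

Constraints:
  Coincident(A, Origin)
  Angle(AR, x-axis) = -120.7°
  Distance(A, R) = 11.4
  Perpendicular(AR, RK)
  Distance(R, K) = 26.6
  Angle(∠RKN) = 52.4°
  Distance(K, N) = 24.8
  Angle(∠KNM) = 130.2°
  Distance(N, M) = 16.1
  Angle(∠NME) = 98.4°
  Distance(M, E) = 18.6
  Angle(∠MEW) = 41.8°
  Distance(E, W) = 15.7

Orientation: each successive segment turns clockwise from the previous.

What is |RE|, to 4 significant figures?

8.435

A is at the origin; AR runs at -120.7° with length 11.4, so R = (-5.820, -9.802). AR ⟂ RK, so RK runs at 149.3°; with |RK| = 26.6, K = (-28.69, 3.778). ∠RKN = 52.4° gives KN at 21.70° from the x-axis; with |KN| = 24.8, N = (-5.650, 12.95). ∠KNM = 130.2° gives NM at -28.10° from the x-axis; with |NM| = 16.1, M = (8.552, 5.365). ∠NME = 98.4° gives ME at -109.7° from the x-axis; with |ME| = 18.6, E = (2.282, -12.15). Then |RE| = |E − R| = 8.435.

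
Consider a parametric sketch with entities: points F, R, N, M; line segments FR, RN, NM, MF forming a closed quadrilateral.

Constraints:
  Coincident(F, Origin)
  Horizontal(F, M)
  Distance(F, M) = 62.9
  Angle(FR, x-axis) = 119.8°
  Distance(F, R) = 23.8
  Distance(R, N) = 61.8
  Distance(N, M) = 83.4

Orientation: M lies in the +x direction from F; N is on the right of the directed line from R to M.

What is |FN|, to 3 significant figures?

42.2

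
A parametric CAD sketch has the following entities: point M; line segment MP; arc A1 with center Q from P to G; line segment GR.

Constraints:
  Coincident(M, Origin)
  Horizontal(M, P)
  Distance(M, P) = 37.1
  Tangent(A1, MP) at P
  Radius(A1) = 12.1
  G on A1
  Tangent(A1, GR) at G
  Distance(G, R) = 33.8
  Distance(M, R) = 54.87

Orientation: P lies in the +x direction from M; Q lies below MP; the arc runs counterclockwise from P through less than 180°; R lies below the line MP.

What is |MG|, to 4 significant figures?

28.37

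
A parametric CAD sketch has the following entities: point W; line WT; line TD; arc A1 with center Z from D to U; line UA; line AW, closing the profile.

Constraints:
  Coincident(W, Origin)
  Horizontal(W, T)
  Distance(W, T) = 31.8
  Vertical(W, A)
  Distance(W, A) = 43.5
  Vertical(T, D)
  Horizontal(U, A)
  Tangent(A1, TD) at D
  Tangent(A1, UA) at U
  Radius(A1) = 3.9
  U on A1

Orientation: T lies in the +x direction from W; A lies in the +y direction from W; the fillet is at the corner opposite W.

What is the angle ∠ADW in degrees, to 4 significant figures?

58.23°

W is at the origin; WT is horizontal with |WT| = 31.8 and T on the +x side, so T = (31.80, 0.000). W and A share the same x with |WA| = 43.5 and A on the +y side, so A = (0.000, 43.50). The virtual corner opposite W is at (31.80, 43.50). A1 meets TD tangentially, so ZD is at right angles to TD and since A1 is tangent to UA there, ZU ⟂ UA, with radius 3.9, so the center Z sits 3.9 in from both sides at Z = (27.90, 39.60). That places the tangent points at D = (31.80, 39.60) on TD and U = (27.90, 43.50) on UA. Then cos ∠ADW = DA·DW / (|DA||DW|), giving 58.23°.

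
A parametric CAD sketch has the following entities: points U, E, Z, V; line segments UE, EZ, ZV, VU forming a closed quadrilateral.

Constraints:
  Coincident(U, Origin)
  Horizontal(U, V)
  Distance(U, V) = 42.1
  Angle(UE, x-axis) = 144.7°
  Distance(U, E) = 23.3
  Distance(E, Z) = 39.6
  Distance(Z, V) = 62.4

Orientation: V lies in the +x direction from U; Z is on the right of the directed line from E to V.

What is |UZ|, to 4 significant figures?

29.76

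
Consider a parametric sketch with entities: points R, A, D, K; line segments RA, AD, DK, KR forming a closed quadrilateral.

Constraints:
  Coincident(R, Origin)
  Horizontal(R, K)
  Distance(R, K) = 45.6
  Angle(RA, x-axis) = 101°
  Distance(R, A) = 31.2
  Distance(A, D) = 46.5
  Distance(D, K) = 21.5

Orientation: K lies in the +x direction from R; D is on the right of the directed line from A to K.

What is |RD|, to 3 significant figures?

25.0

R is at the origin; RK is horizontal with |RK| = 45.6 and K in +x, so K = (45.6, 0). RA runs at 101.0° with |RA| = 31.2, so A = (-5.95, 30.6). D is determined by |AD| = 46.5 and |DK| = 21.5 together: it lies at the intersection of circle(A, 46.5) and circle(K, 21.5). With |AK| = 60.0, the foot of the radical line on AK is 44.2 from A and the perpendicular offset is √(46.5² − 44.2²) = 14.6. Taking the right-of-AK solution: D = (24.6, -4.46).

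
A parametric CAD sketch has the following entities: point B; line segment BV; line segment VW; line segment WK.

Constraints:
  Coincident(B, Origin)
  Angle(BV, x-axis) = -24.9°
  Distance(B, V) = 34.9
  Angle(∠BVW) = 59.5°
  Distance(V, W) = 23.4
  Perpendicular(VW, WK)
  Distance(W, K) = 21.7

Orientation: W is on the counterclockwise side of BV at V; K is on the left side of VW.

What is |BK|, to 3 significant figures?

10.1

B is at the origin; BV runs at -24.9° with length 34.9, so V = 34.9·(cos -24.9°, sin -24.9°) = (31.7, -14.7). ∠BVW = 59.5°, so VW runs at -24.9° + (180° − 59.5°) = 95.6° from the x-axis; with |VW| = 23.4, W = V + 23.4·(cos 95.6°, sin 95.6°) = (29.4, 8.59). VW ⟂ WK; with |WK| = 21.7 on the left of VW, K = W + 21.7·(-0.995, -0.0976) = (7.78, 6.48). Then |BK| = |K − B| = 10.1.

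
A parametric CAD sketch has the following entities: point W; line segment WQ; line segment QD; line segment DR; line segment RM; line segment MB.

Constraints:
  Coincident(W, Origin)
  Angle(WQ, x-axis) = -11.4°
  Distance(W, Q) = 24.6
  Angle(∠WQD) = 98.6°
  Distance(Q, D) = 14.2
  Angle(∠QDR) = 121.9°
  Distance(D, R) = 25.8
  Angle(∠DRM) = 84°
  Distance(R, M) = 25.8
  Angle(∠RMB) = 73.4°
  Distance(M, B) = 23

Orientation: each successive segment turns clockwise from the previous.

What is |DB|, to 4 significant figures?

16.92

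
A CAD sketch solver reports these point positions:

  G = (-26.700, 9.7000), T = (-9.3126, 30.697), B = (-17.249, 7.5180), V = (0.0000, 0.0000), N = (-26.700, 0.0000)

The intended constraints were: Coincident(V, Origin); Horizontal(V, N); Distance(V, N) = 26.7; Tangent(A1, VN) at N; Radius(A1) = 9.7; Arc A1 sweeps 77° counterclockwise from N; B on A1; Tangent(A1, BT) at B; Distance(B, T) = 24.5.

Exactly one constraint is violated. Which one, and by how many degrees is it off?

Tangent(A1, BT) at B — off by 5.90°.

V = (0.00, 0.00) ✓; V.y = 0.00, N.y = 0.00 ✓; |VN| = 26.70 ✓; ∠(GN, NV) = 90.00° ✓; |GN| = 9.700 ✓; bearing(G→B) − bearing(G→N) = 77.00° ✓; |GB| = 9.700 ✓; ∠(GB, BT) = 95.90° ✗; |BT| = 24.50 ✓.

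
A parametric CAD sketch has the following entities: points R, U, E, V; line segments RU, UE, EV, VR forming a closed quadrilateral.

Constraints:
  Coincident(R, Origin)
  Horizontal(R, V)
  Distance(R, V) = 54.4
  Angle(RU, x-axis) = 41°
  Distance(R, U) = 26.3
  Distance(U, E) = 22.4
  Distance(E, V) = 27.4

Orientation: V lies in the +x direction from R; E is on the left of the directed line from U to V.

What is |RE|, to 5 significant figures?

47.691

Checks: |UE| = 22.40 ✓; |EV| = 27.40 ✓.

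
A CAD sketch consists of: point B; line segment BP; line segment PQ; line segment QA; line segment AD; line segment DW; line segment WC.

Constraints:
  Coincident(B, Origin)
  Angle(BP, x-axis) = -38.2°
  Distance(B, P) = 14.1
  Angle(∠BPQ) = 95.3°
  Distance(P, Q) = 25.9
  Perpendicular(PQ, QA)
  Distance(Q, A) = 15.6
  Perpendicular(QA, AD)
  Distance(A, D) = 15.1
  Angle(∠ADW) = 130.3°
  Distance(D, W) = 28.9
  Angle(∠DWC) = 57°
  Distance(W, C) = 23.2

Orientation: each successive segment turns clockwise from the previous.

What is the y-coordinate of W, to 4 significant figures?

-5.592

B is at the origin; BP runs at -38.2° with length 14.1, so P = (11.08, -8.720). ∠BPQ = 95.3° gives PQ at -122.9° from the x-axis; with |PQ| = 25.9, Q = (-2.988, -30.47). PQ ⟂ QA, so QA runs at 147.1°; with |QA| = 15.6, A = (-16.09, -21.99). QA ⟂ AD, so AD runs at 57.10°; with |AD| = 15.1, D = (-7.884, -9.314). ∠ADW = 130.3° gives DW at 7.400° from the x-axis; with |DW| = 28.9, W = (20.78, -5.592). So W.y = -5.592.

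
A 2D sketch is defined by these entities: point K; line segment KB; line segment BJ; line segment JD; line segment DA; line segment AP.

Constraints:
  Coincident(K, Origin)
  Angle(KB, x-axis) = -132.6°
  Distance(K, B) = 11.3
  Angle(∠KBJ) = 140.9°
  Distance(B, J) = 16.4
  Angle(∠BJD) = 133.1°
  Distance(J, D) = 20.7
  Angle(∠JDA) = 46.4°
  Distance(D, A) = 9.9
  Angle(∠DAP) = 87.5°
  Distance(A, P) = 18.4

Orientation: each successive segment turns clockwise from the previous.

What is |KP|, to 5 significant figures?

32.131

K is at the origin; KB runs at -132.6° with length 11.3, so B = (-7.6487, -8.3179). ∠KBJ = 140.9° gives BJ at -171.70° from the x-axis; with |BJ| = 16.4, J = (-23.877, -10.685). ∠BJD = 133.1° gives JD at 141.40° from the x-axis; with |JD| = 20.7, D = (-40.054, 2.2290). ∠JDA = 46.4° gives DA at 7.8000° from the x-axis; with |DA| = 9.9, A = (-30.246, 3.5726). ∠DAP = 87.5° gives AP at -84.700° from the x-axis; with |AP| = 18.4, P = (-28.546, -14.749). Then |KP| = |P − K| = 32.131.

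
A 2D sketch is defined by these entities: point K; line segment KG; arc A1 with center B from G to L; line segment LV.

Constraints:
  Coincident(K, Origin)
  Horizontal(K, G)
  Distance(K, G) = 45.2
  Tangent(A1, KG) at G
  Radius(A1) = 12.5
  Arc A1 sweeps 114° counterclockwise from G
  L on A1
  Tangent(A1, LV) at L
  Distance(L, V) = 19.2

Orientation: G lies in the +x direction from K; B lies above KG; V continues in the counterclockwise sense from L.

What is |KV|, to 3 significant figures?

60.1

K is at the origin; K and G share the same y with |KG| = 45.2 and G on the +x side, so G = (45.2, 0.00). Tangency of A1 to KG means the radius BG is perpendicular to KG, so B = G + (0, 12.5) = (45.2, 12.5). On A1, G sits at bearing -90° from B; a 114° counterclockwise sweep puts L at bearing 24°, so L = B + 12.5·(cos 24°, sin 24°) = (56.6, 17.6). The tangent condition forces BL to be normal to LV, so LV runs along (−sin 24°, cos 24°); with |LV| = 19.2, V = (48.8, 35.1). Then |KV| = |V − K| = 60.1.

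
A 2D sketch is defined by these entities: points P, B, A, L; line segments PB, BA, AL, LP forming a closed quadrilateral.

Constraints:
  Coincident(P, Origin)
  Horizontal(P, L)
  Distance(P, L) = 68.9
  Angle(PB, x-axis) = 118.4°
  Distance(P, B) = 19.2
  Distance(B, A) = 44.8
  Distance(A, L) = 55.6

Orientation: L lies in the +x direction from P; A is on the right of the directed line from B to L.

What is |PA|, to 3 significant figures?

25.9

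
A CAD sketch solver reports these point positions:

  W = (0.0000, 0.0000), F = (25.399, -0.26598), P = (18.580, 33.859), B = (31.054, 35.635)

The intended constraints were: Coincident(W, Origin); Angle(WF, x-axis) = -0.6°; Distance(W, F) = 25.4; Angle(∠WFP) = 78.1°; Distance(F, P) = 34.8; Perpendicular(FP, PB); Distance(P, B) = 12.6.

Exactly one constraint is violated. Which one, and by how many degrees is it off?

Perpendicular(FP, PB) — off by 3.20°.

W = (0.00, 0.00) ✓; WF at -0.6000° ✓; |WF| = 25.40 ✓; ∠WFP = 78.10° ✓; |FP| = 34.80 ✓; ∠(FP, PB) = 93.20° ✗; |PB| = 12.60 ✓.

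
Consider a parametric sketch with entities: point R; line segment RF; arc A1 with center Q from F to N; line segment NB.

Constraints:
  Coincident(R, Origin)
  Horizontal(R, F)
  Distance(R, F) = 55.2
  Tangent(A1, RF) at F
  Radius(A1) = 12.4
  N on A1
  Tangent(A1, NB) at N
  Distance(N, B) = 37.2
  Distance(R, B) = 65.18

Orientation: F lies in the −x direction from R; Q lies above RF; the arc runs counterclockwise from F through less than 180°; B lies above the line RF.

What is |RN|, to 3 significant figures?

44.5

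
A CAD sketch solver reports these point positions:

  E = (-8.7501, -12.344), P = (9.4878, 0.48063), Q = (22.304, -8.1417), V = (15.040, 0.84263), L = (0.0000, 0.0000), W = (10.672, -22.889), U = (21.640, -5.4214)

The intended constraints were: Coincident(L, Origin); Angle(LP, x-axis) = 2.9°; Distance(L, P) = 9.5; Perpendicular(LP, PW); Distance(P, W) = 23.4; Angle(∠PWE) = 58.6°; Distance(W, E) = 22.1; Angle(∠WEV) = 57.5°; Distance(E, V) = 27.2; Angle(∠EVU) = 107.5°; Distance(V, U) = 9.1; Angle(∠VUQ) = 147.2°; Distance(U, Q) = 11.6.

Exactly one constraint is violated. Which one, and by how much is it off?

Distance(U, Q) = 11.6 — off by 8.80.

L = (0.00, 0.00) ✓; LP at 2.900° ✓; |LP| = 9.500 ✓; ∠(LP, PW) = 90.00° ✓; |PW| = 23.40 ✓; ∠PWE = 58.60° ✓; |WE| = 22.10 ✓; ∠WEV = 57.50° ✓; |EV| = 27.20 ✓; ∠EVU = 107.5° ✓; |VU| = 9.099 ✓; ∠VUQ = 147.2° ✓; |UQ| = 2.800 ✗.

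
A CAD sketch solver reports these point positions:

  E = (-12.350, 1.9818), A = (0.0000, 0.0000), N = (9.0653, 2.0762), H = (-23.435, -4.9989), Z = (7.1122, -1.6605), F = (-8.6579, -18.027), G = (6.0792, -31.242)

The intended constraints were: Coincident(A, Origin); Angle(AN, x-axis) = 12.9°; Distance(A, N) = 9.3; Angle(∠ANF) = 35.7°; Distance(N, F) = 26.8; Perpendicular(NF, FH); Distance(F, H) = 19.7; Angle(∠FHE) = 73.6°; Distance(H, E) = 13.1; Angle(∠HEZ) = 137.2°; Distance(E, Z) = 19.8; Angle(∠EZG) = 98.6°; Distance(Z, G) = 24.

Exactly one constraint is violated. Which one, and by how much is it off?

Distance(Z, G) = 24 — off by 5.60.

A = (0.00, 0.00) ✓; AN at 12.90° ✓; |AN| = 9.300 ✓; ∠ANF = 35.70° ✓; |NF| = 26.80 ✓; ∠(NF, FH) = 90.00° ✓; |FH| = 19.70 ✓; ∠FHE = 73.60° ✓; |HE| = 13.10 ✓; ∠HEZ = 137.2° ✓; |EZ| = 19.80 ✓; ∠EZG = 98.60° ✓; |ZG| = 29.60 ✗.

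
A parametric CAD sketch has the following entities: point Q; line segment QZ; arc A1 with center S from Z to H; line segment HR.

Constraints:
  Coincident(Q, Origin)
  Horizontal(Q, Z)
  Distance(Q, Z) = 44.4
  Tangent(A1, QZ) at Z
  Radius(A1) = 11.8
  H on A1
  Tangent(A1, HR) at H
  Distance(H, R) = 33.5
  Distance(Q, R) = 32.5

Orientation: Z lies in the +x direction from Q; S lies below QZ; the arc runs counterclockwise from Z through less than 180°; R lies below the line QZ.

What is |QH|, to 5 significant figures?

35.689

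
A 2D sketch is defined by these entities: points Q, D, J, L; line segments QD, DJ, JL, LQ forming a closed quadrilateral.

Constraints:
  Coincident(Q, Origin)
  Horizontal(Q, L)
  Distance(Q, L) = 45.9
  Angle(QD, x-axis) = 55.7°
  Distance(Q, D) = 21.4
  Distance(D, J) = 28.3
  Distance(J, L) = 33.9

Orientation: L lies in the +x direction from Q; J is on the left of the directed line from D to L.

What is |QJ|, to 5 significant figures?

48.620

Checks: |DJ| = 28.30 ✓; |JL| = 33.90 ✓.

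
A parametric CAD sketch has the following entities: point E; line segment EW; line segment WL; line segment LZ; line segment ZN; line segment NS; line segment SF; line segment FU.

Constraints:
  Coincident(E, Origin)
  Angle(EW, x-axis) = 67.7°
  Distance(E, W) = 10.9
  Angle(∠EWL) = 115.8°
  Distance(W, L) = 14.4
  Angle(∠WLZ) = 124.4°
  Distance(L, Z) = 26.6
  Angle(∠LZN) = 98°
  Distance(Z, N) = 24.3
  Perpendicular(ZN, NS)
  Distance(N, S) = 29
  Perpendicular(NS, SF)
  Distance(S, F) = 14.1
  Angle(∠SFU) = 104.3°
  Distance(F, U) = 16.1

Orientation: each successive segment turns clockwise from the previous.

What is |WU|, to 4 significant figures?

22.66

NS is perpendicular to SF, so SF runs at 45.90°; with |SF| = 14.1, F = (6.925, 2.831). ∠SFU = 104.3° gives FU at -29.80° from the x-axis; with |FU| = 16.1, U = (20.90, -5.170). Then |WU| = |U − W| = 22.66.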